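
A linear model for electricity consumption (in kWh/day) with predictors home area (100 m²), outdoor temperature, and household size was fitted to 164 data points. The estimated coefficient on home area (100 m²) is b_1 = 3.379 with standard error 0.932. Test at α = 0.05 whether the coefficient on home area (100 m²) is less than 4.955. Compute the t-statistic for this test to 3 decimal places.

H₀: β₁ = 4.955 vs H₁: β₁ < 4.955.
t = (b_1 − β₁⁰)/SE = (3.379 − 4.955) / 0.932 = -1.691.
df = n − k − 1 = 164 − 3 − 1 = 160.
One-sided p ≈ 0.0464, which is < 0.05, so reject H₀.
There is evidence that the true slope on home area (100 m²) is below 4.955 kWh/day per unit, holding the other predictors fixed.

t = -1.691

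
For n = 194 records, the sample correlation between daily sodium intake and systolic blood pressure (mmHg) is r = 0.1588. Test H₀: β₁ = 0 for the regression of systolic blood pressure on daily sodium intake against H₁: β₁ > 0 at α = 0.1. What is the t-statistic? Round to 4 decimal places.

t = r·√(n − 2)/√(1 − r²) = 0.1588·√192/√0.974783 = 2.2287.
df = n − 2 = 192.
One-sided p ≈ 0.0135, which is < 0.1, so reject H₀.
There is evidence of a linear association between daily sodium intake and systolic blood pressure.

t = 2.2287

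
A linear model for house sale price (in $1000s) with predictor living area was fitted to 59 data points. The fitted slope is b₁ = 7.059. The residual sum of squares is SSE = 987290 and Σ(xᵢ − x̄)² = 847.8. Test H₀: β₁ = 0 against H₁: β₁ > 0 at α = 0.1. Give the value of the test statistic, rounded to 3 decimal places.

t = 1.562

MSE = SSE/(n − 2) = 987290/57 = 17320.9.
SE(b₁) = √(MSE/Sₓₓ) = √(17320.9/847.8) = 4.52.
t = 7.059 / 4.52 = 1.562.
df = n − 2 = 57.
One-sided p ≈ 0.0619, which is < 0.1, so reject H₀.
There is evidence that the true slope on living area is positive.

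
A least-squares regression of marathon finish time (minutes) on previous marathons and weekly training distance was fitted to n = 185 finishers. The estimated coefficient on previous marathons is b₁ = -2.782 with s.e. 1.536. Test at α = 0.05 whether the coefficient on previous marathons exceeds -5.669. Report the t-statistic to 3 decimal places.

t = 1.880

H₀: β₁ = -5.669 vs H₁: β₁ > -5.669.
t = (b₁ − β₁⁰)/SE = (-2.782 − (-5.669)) / 1.536 = 1.880.
df = n − k − 1 = 185 − 2 − 1 = 182.
One-sided p ≈ 0.0309, which is < 0.05, so reject H₀.
There is evidence that the true slope on previous marathons exceeds -5.669 minutes per unit, holding the other predictors fixed.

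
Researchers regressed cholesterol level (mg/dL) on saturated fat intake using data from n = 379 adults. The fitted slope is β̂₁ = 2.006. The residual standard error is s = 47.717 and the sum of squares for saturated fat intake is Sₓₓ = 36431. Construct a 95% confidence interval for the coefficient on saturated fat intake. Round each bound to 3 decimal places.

(1.514, 2.498)

SE(β̂₁) = s/√Sₓₓ = 47.717/√36431 = 0.249999.
df = n − 2 = 377.
t* = t_{0.025, 377} = 1.966276.
Margin = t* × SE = 1.966276 × 0.249999 = 0.49157.
CI: 2.006 ± 0.49157 → (1.514, 2.498).
With 95% confidence, each one-unit increase in saturated fat intake is associated with a change of between 1.514 and 2.498 mg/dL in cholesterol level.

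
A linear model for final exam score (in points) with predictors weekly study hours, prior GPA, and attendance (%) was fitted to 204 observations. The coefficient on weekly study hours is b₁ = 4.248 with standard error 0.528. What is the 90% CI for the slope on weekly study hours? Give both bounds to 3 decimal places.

(3.375, 5.121)

df = n − k − 1 = 204 − 3 − 1 = 200.
t* = t_{0.05, 200} = 1.652508.
Margin = t* × SE = 1.652508 × 0.528 = 0.87252.
CI: 4.248 ± 0.87252 → (3.375, 5.121).
With 90% confidence, each one-unit increase in weekly study hours is associated with a change of between 3.375 and 5.121 points in final exam score, holding the other predictors fixed.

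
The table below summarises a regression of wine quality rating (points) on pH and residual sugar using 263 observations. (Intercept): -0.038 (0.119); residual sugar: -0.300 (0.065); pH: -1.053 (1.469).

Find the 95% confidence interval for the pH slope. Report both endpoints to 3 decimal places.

Read off: b = -1.053, SE = 1.469 for pH.
df = n − k − 1 = 263 − 2 − 1 = 260.
t* = t_{0.025, 260} = 1.96913.
Margin = t* × SE = 1.96913 × 1.469 = 2.89265.
CI: -1.053 ± 2.89265 → (-3.946, 1.840).

(-3.946, 1.840)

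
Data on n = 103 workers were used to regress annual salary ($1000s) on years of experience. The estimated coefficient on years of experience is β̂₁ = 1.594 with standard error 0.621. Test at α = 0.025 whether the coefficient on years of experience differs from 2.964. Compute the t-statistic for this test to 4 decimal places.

H₀: β₁ = 2.964 vs H₁: β₁ ≠ 2.964.
t = (β̂₁ − β₁⁰)/SE = (1.594 − 2.964) / 0.621 = -2.2061.
df = n − 2 = 103 − 2 = 101.
Two-sided p ≈ 0.0296, which is ≥ 0.025, so fail to reject H₀.
The data are consistent with a true slope of 2.964 $1000s per unit of years of experience.

t = -2.2061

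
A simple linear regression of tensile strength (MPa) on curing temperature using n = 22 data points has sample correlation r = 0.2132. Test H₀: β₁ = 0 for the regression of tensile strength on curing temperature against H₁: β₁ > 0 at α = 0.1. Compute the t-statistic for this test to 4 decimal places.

t = 0.9759

t = r·√(n − 2)/√(1 − r²) = 0.2132·√20/√0.954546 = 0.9759.
df = n − 2 = 20.
One-sided p ≈ 0.1704, which is ≥ 0.1, so fail to reject H₀.
The data do not give significant evidence of a linear association between curing temperature and tensile strength.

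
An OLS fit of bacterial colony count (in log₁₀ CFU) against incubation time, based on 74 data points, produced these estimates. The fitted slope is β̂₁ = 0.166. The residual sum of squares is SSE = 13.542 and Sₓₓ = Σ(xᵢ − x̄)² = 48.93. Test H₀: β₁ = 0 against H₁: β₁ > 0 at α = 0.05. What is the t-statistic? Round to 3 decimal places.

t = 2.677

MSE = SSE/(n − 2) = 13.542/72 = 0.188083.
SE(β̂₁) = √(MSE/Sₓₓ) = √(0.188083/48.93) = 0.0619994.
t = 0.166 / 0.0619994 = 2.677.
df = n − 2 = 72.
One-sided p ≈ 0.0046, which is < 0.05, so reject H₀.
There is evidence that the true slope on incubation time is positive.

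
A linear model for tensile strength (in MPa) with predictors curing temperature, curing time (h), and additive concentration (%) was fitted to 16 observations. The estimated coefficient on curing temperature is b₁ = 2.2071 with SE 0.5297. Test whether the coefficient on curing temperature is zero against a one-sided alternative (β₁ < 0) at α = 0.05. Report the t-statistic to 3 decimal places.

t = 4.167

H₀: β₁ = 0 vs H₁: β₁ < 0.
t = (b₁ − β₁⁰)/SE = 2.2071 / 0.5297 = 4.167.
df = n − k − 1 = 16 − 3 − 1 = 12.
One-sided p ≈ 0.9993, which is ≥ 0.05, so fail to reject H₀.
The data do not give significant evidence that the true slope on curing temperature is negative, holding the other predictors fixed.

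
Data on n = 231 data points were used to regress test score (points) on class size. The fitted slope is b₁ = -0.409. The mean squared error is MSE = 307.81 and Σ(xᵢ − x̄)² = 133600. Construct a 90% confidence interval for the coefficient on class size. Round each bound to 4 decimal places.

(-0.4883, -0.3297)

SE(b₁) = √(MSE/Sₓₓ) = √(307.81/133600) = 0.0479997.
df = n − 2 = 229.
t* = t_{0.05, 229} = 1.651535.
Margin = t* × SE = 1.651535 × 0.0479997 = 0.079273.
CI: -0.409 ± 0.079273 → (-0.4883, -0.3297).
With 90% confidence, each one-unit increase in class size is associated with a change of between -0.4883 and -0.3297 points in test score.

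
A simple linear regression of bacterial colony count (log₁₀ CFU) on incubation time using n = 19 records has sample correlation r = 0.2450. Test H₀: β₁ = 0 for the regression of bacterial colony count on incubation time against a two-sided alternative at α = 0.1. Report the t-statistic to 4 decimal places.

t = 1.0419

t = r·√(n − 2)/√(1 − r²) = 0.2450·√17/√0.939975 = 1.0419.
df = n − 2 = 17.
Two-sided p ≈ 0.3120, which is ≥ 0.1, so fail to reject H₀.
The data do not give significant evidence of a linear association between incubation time and bacterial colony count.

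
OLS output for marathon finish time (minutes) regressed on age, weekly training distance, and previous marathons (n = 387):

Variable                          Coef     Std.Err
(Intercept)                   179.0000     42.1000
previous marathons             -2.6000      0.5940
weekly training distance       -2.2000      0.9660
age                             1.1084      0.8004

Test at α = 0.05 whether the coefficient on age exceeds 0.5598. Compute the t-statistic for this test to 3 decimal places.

t = 0.685

Read off: b = 1.1084, SE = 0.8004 for age.
H₀: β₁ = 0.5598 vs H₁: β₁ > 0.5598.
t = (1.1084 − 0.5598) / 0.8004 = 0.685.
df = n − k − 1 = 387 − 3 − 1 = 383.
One-sided p ≈ 0.2468, which is ≥ 0.05, so fail to reject H₀.
The data do not give significant evidence that the true slope on age exceeds 0.5598 minutes per unit, holding the other predictors fixed.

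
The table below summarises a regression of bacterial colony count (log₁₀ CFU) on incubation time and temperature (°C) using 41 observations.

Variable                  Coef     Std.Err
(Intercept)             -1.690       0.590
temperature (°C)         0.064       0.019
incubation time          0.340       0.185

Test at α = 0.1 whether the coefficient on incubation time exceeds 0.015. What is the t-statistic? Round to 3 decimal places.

Read off: b = 0.340, SE = 0.185 for incubation time.
H₀: β₁ = 0.015 vs H₁: β₁ > 0.015.
t = (0.340 − 0.015) / 0.185 = 1.757.
df = n − k − 1 = 41 − 2 − 1 = 38.
One-sided p ≈ 0.0435, which is < 0.1, so reject H₀.
There is evidence that the true slope on incubation time exceeds 0.015 log₁₀ CFU per unit, holding the other predictors fixed.

t = 1.757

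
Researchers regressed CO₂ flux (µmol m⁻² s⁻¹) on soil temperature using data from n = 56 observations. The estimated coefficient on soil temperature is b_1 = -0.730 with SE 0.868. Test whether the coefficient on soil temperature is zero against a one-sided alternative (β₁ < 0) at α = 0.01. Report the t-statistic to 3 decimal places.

t = -0.841

H₀: β₁ = 0 vs H₁: β₁ < 0.
t = (b_1 − β₁⁰)/SE = -0.730 / 0.868 = -0.841.
df = n − 2 = 56 − 2 = 54.
One-sided p ≈ 0.2020, which is ≥ 0.01, so fail to reject H₀.
The data do not give significant evidence that the true slope on soil temperature is negative.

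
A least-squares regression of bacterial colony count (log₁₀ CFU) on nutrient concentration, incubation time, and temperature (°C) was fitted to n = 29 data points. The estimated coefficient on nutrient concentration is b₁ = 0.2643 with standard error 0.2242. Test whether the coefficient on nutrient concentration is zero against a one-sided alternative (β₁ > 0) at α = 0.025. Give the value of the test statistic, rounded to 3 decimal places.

H₀: β₁ = 0 vs H₁: β₁ > 0.
t = (b₁ − β₁⁰)/SE = 0.2643 / 0.2242 = 1.179.
df = n − k − 1 = 29 − 3 − 1 = 25.
One-sided p ≈ 0.1248, which is ≥ 0.025, so fail to reject H₀.
The data do not give significant evidence that the true slope on nutrient concentration is positive, holding the other predictors fixed.

t = 1.179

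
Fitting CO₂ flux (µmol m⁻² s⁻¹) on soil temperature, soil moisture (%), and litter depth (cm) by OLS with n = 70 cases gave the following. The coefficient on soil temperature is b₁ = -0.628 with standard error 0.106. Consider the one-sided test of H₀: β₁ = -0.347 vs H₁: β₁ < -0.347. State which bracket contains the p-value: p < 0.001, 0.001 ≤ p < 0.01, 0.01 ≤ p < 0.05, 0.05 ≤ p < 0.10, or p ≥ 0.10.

t = (-0.628 − (-0.347)) / 0.106 = -2.651.
df = n − k − 1 = 70 − 3 − 1 = 66.
One-sided p = P(T_{66} < t) ≈ 0.0050.
So 0.001 ≤ p < 0.01.

0.001 ≤ p < 0.01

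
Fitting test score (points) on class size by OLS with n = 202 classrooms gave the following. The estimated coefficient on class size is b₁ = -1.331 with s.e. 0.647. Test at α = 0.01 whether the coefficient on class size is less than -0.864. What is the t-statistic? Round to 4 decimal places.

t = -0.7218

H₀: β₁ = -0.864 vs H₁: β₁ < -0.864.
t = (b₁ − β₁⁰)/SE = (-1.331 − (-0.864)) / 0.647 = -0.7218.
df = n − 2 = 202 − 2 = 200.
One-sided p ≈ 0.2356, which is ≥ 0.01, so fail to reject H₀.
The data do not give significant evidence that the true slope on class size is below -0.864 points per unit.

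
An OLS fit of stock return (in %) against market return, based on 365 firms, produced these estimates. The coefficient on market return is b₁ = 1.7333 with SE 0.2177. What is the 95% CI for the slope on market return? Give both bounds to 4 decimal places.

df = n − 2 = 365 − 2 = 363.
t* = t_{0.025, 363} = 1.966521.
Margin = t* × SE = 1.966521 × 0.2177 = 0.428112.
CI: 1.7333 ± 0.428112 → (1.3052, 2.1614).
With 95% confidence, each one-unit increase in market return is associated with a change of between 1.3052 and 2.1614 % in stock return.

(1.3052, 2.1614)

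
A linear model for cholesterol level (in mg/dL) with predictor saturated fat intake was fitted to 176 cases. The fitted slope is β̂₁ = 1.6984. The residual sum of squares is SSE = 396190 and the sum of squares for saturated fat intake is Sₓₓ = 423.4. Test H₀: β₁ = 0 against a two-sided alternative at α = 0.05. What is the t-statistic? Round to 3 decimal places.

MSE = SSE/(n − 2) = 396190/174 = 2276.95.
SE(β̂₁) = √(MSE/Sₓₓ) = √(2276.95/423.4) = 2.31901.
t = 1.6984 / 2.31901 = 0.732.
df = n − 2 = 174.
Two-sided p ≈ 0.4649, which is ≥ 0.05, so fail to reject H₀.
The data do not give significant evidence of an association between saturated fat intake and cholesterol level.

t = 0.732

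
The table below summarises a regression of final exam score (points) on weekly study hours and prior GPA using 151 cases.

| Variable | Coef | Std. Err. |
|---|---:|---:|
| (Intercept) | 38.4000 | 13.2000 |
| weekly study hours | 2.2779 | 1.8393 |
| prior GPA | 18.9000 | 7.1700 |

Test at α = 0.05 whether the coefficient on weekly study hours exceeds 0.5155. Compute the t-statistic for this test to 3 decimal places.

Read off: b = 2.2779, SE = 1.8393 for weekly study hours.
H₀: β₁ = 0.5155 vs H₁: β₁ > 0.5155.
t = (2.2779 − 0.5155) / 1.8393 = 0.958.
df = n − k − 1 = 151 − 2 − 1 = 148.
One-sided p ≈ 0.1698, which is ≥ 0.05, so fail to reject H₀.
The data do not give significant evidence that the true slope on weekly study hours exceeds 0.5155 points per unit, holding the other predictors fixed.

t = 0.958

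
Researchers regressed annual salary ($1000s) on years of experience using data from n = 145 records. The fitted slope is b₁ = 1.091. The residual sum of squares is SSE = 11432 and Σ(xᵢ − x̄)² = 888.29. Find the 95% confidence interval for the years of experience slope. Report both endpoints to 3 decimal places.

(0.498, 1.684)

MSE = SSE/(n − 2) = 11432/143 = 79.9441.
SE(b₁) = √(MSE/Sₓₓ) = √(79.9441/888.29) = 0.299996.
df = n − 2 = 143.
t* = t_{0.025, 143} = 1.976692.
Margin = t* × SE = 1.976692 × 0.299996 = 0.59300.
CI: 1.091 ± 0.59300 → (0.498, 1.684).
With 95% confidence, each one-unit increase in years of experience is associated with a change of between 0.498 and 1.684 $1000s in annual salary.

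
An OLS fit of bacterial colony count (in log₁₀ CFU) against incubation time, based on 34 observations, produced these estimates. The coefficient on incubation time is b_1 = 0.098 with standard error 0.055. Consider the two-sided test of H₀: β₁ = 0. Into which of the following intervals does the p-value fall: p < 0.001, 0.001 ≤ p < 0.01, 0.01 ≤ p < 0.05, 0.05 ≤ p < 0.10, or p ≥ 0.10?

0.05 ≤ p < 0.10

t = 0.098 / 0.055 = 1.782.
df = n − 2 = 34 − 2 = 32.
Two-sided p = 2·P(T_{32} > |t|) ≈ 0.0843.
So 0.05 ≤ p < 0.10.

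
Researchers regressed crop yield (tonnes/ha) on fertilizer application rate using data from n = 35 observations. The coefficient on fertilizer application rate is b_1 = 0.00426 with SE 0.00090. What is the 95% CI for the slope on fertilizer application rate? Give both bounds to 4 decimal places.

df = n − 2 = 35 − 2 = 33.
t* = t_{0.025, 33} = 2.034515.
Margin = t* × SE = 2.034515 × 0.00090 = 0.001831.
CI: 0.00426 ± 0.001831 → (0.0024, 0.0061).
With 95% confidence, each one-unit increase in fertilizer application rate is associated with a change of between 0.0024 and 0.0061 tonnes/ha in crop yield.

(0.0024, 0.0061)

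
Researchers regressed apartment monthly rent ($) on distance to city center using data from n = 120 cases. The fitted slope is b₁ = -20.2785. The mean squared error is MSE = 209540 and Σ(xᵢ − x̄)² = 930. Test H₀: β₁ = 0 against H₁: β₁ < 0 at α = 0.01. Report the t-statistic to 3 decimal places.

t = -1.351

SE(b₁) = √(MSE/Sₓₓ) = √(209540/930) = 15.0104.
t = -20.2785 / 15.0104 = -1.351.
df = n − 2 = 118.
One-sided p ≈ 0.0896, which is ≥ 0.01, so fail to reject H₀.
The data do not give significant evidence that the true slope on distance to city center is negative.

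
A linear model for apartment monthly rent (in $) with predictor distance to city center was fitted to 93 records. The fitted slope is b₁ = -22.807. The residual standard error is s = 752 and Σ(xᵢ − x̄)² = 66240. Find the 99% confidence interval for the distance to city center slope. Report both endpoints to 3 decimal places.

(-30.494, -15.120)

SE(b₁) = s/√Sₓₓ = 752/√66240 = 2.92185.
df = n − 2 = 91.
t* = t_{0.005, 91} = 2.63094.
Margin = t* × SE = 2.63094 × 2.92185 = 7.68721.
CI: -22.807 ± 7.68721 → (-30.494, -15.120).
With 99% confidence, each one-unit increase in distance to city center is associated with a change of between -30.494 and -15.120 $ in apartment monthly rent.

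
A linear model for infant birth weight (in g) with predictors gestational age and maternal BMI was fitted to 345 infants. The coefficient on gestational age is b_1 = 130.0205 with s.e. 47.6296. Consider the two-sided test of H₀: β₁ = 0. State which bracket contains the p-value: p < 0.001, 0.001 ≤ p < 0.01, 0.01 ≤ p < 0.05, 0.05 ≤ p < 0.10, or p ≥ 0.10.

t = 130.0205 / 47.6296 = 2.730.
df = n − k − 1 = 345 − 2 − 1 = 342.
Two-sided p = 2·P(T_{342} > |t|) ≈ 0.0067.
So 0.001 ≤ p < 0.01.

0.001 ≤ p < 0.01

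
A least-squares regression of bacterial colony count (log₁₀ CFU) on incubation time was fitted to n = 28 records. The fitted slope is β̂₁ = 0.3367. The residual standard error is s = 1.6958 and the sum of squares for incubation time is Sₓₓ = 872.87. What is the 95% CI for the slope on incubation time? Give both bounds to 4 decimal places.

(0.2187, 0.4547)

SE(β̂₁) = s/√Sₓₓ = 1.6958/√872.87 = 0.0573984.
df = n − 2 = 26.
t* = t_{0.025, 26} = 2.055529.
Margin = t* × SE = 2.055529 × 0.0573984 = 0.117984.
CI: 0.3367 ± 0.117984 → (0.2187, 0.4547).
With 95% confidence, each one-unit increase in incubation time is associated with a change of between 0.2187 and 0.4547 log₁₀ CFU in bacterial colony count.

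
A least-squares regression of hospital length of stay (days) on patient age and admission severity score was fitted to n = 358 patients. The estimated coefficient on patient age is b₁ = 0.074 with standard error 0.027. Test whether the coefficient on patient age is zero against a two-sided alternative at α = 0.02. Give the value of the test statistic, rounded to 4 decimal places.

t = 2.7407

H₀: β₁ = 0 vs H₁: β₁ ≠ 0.
t = (b₁ − β₁⁰)/SE = 0.074 / 0.027 = 2.7407.
df = n − k − 1 = 358 − 2 − 1 = 355.
Two-sided p ≈ 0.0064, which is < 0.02, so reject H₀.
There is evidence that patient age is associated with hospital length of stay, holding the other predictors fixed.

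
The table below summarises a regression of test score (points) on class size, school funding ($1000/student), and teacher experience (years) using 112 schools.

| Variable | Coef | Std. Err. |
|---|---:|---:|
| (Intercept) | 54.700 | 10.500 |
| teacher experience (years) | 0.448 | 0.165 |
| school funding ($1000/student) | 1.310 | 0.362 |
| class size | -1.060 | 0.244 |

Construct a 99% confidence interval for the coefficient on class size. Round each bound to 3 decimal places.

(-1.700, -0.420)

Read off: b = -1.060, SE = 0.244 for class size.
df = n − k − 1 = 112 − 3 − 1 = 108.
t* = t_{0.005, 108} = 2.62212.
Margin = t* × SE = 2.62212 × 0.244 = 0.63980.
CI: -1.060 ± 0.63980 → (-1.700, -0.420).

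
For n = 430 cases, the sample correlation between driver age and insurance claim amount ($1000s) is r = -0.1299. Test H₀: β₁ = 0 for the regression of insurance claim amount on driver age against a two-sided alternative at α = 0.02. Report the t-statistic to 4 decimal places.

t = r·√(n − 2)/√(1 − r²) = -0.1299·√428/√0.983126 = -2.7104.
df = n − 2 = 428.
Two-sided p ≈ 0.0070, which is < 0.02, so reject H₀.
There is evidence of a linear association between driver age and insurance claim amount.

t = -2.7104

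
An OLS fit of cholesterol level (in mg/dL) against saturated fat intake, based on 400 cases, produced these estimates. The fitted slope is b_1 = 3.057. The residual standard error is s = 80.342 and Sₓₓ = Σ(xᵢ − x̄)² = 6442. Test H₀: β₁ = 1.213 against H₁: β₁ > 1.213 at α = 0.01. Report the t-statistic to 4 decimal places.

SE(b_1) = s/√Sₓₓ = 80.342/√6442 = 1.001.
t = (3.057 − 1.213) / 1.001 = 1.8422.
df = n − 2 = 398.
One-sided p ≈ 0.0331, which is ≥ 0.01, so fail to reject H₀.
The data do not give significant evidence that the true slope on saturated fat intake exceeds 1.213 mg/dL per unit.

t = 1.8422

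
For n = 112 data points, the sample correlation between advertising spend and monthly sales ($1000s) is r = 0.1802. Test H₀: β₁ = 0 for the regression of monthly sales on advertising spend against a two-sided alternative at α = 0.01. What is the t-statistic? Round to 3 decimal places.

t = 1.921

t = r·√(n − 2)/√(1 − r²) = 0.1802·√110/√0.967528 = 1.921.
df = n − 2 = 110.
Two-sided p ≈ 0.0573, which is ≥ 0.01, so fail to reject H₀.
The data do not give significant evidence of a linear association between advertising spend and monthly sales.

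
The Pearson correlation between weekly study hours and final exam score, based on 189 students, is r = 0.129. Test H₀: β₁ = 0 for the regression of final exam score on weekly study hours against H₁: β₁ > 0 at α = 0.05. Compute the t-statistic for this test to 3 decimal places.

t = 1.779

t = r·√(n − 2)/√(1 − r²) = 0.129·√187/√0.983359 = 1.779.
df = n − 2 = 187.
One-sided p ≈ 0.0384, which is < 0.05, so reject H₀.
There is evidence of a linear association between weekly study hours and final exam score.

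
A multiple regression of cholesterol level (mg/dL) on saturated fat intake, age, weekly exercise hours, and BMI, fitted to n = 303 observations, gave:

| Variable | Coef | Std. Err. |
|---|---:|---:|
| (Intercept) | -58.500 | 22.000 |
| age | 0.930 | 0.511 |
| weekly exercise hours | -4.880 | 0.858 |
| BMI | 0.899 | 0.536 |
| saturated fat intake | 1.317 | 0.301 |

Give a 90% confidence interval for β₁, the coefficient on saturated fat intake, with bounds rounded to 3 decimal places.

(0.820, 1.814)

Read off: b = 1.317, SE = 0.301 for saturated fat intake.
df = n − k − 1 = 303 − 4 − 1 = 298.
t* = t_{0.05, 298} = 1.649983.
Margin = t* × SE = 1.649983 × 0.301 = 0.49664.
CI: 1.317 ± 0.49664 → (0.820, 1.814).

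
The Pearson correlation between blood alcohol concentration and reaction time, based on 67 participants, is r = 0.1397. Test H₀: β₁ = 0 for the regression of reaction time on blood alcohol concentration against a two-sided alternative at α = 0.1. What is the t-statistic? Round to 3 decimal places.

t = r·√(n − 2)/√(1 − r²) = 0.1397·√65/√0.980484 = 1.137.
df = n − 2 = 65.
Two-sided p ≈ 0.2595, which is ≥ 0.1, so fail to reject H₀.
The data do not give significant evidence of a linear association between blood alcohol concentration and reaction time.

t = 1.137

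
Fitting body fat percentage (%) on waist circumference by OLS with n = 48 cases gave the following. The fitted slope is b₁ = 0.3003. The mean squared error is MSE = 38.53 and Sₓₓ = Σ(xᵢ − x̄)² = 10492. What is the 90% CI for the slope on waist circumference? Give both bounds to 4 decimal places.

SE(b₁) = √(MSE/Sₓₓ) = √(38.53/10492) = 0.0605997.
df = n − 2 = 46.
t* = t_{0.05, 46} = 1.67866.
Margin = t* × SE = 1.67866 × 0.0605997 = 0.101726.
CI: 0.3003 ± 0.101726 → (0.1986, 0.4020).
With 90% confidence, each one-unit increase in waist circumference is associated with a change of between 0.1986 and 0.4020 % in body fat percentage.

(0.1986, 0.4020)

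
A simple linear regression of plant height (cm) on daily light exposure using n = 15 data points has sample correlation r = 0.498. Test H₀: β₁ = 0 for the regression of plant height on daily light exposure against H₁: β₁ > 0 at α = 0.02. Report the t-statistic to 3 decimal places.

t = 2.071

t = r·√(n − 2)/√(1 − r²) = 0.498·√13/√0.751996 = 2.071.
df = n − 2 = 13.
One-sided p ≈ 0.0294, which is ≥ 0.02, so fail to reject H₀.
The data do not give significant evidence of a linear association between daily light exposure and plant height.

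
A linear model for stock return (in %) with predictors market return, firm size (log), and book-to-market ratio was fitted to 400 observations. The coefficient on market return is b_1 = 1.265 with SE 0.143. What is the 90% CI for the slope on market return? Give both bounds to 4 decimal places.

df = n − k − 1 = 400 − 3 − 1 = 396.
t* = t_{0.05, 396} = 1.648711.
Margin = t* × SE = 1.648711 × 0.143 = 0.235766.
CI: 1.265 ± 0.235766 → (1.0292, 1.5008).
With 90% confidence, each one-unit increase in market return is associated with a change of between 1.0292 and 1.5008 % in stock return, holding the other predictors fixed.

(1.0292, 1.5008)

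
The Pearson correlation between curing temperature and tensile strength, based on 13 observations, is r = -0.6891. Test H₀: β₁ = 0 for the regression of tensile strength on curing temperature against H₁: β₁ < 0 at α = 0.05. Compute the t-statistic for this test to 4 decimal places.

t = -3.1538

t = r·√(n − 2)/√(1 − r²) = -0.6891·√11/√0.525141 = -3.1538.
df = n − 2 = 11.
One-sided p ≈ 0.0046, which is < 0.05, so reject H₀.
There is evidence of a linear association between curing temperature and tensile strength.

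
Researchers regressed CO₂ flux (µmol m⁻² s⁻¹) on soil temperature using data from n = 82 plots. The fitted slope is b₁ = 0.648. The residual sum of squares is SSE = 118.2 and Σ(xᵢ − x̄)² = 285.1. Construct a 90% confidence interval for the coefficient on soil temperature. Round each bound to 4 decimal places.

(0.5282, 0.7678)

MSE = SSE/(n − 2) = 118.2/80 = 1.4775.
SE(b₁) = √(MSE/Sₓₓ) = √(1.4775/285.1) = 0.0719888.
df = n − 2 = 80.
t* = t_{0.05, 80} = 1.664125.
Margin = t* × SE = 1.664125 × 0.0719888 = 0.119798.
CI: 0.648 ± 0.119798 → (0.5282, 0.7678).
With 90% confidence, each one-unit increase in soil temperature is associated with a change of between 0.5282 and 0.7678 µmol m⁻² s⁻¹ in CO₂ flux.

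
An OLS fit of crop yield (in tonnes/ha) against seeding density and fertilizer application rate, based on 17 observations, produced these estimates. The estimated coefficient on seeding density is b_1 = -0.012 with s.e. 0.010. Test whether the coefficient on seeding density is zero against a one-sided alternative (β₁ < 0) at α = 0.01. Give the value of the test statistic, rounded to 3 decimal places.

t = -1.200

H₀: β₁ = 0 vs H₁: β₁ < 0.
t = (b_1 − β₁⁰)/SE = -0.012 / 0.010 = -1.200.
df = n − k − 1 = 17 − 2 − 1 = 14.
One-sided p ≈ 0.1250, which is ≥ 0.01, so fail to reject H₀.
The data do not give significant evidence that the true slope on seeding density is negative, holding the other predictors fixed.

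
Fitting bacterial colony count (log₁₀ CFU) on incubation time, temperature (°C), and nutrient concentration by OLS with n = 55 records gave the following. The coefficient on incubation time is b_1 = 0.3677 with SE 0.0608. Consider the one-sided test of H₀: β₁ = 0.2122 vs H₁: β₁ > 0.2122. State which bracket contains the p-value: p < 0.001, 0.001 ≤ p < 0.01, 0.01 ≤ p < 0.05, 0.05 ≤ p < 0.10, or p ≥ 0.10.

0.001 ≤ p < 0.01

t = (0.3677 − 0.2122) / 0.0608 = 2.558.
df = n − k − 1 = 55 − 3 − 1 = 51.
One-sided p = P(T_{51} > t) ≈ 0.0068.
So 0.001 ≤ p < 0.01.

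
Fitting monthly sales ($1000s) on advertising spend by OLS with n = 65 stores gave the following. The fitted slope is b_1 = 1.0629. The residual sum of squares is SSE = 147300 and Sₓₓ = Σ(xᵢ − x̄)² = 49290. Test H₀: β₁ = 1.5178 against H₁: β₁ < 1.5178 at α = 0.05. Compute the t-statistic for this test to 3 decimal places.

MSE = SSE/(n − 2) = 147300/63 = 2338.1.
SE(b_1) = √(MSE/Sₓₓ) = √(2338.1/49290) = 0.217797.
t = (1.0629 − 1.5178) / 0.217797 = -2.089.
df = n − 2 = 63.
One-sided p ≈ 0.0204, which is < 0.05, so reject H₀.
There is evidence that the true slope on advertising spend is below 1.5178 $1000s per unit.

t = -2.089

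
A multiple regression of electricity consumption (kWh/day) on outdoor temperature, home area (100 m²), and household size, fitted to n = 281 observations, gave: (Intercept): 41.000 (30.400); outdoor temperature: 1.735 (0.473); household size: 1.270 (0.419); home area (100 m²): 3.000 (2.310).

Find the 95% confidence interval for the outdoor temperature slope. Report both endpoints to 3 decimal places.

Read off: b = 1.735, SE = 0.473 for outdoor temperature.
df = n − k − 1 = 281 − 3 − 1 = 277.
t* = t_{0.025, 277} = 1.968565.
Margin = t* × SE = 1.968565 × 0.473 = 0.93113.
CI: 1.735 ± 0.93113 → (0.804, 2.666).

(0.804, 2.666)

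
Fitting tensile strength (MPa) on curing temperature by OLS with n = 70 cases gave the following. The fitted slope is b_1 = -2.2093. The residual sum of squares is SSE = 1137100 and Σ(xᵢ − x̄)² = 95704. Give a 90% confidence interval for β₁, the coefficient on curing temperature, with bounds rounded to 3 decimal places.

(-2.906, -1.512)

MSE = SSE/(n − 2) = 1137100/68 = 16722.1.
SE(b_1) = √(MSE/Sₓₓ) = √(16722.1/95704) = 0.418003.
df = n − 2 = 68.
t* = t_{0.05, 68} = 1.667572.
Margin = t* × SE = 1.667572 × 0.418003 = 0.69705.
CI: -2.2093 ± 0.69705 → (-2.906, -1.512).
With 90% confidence, each one-unit increase in curing temperature is associated with a change of between -2.906 and -1.512 MPa in tensile strength.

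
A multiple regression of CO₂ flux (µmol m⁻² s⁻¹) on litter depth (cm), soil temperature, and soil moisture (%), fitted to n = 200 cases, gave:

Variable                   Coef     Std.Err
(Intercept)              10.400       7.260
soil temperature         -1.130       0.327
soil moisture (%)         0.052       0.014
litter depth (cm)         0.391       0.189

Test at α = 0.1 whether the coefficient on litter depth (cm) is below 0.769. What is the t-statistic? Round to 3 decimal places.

t = -2.000

Read off: b = 0.391, SE = 0.189 for litter depth (cm).
H₀: β₁ = 0.769 vs H₁: β₁ < 0.769.
t = (0.391 − 0.769) / 0.189 = -2.000.
df = n − k − 1 = 200 − 3 − 1 = 196.
One-sided p ≈ 0.0234, which is < 0.1, so reject H₀.
There is evidence that the true slope on litter depth (cm) is below 0.769 µmol m⁻² s⁻¹ per unit, holding the other predictors fixed.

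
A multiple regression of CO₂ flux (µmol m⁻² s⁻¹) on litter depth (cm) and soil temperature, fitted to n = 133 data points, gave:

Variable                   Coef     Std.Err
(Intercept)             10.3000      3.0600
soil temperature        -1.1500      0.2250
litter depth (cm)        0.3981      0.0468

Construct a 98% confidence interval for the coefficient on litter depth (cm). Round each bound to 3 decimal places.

Read off: b = 0.3981, SE = 0.0468 for litter depth (cm).
df = n − k − 1 = 133 − 2 − 1 = 130.
t* = t_{0.01, 130} = 2.355375.
Margin = t* × SE = 2.355375 × 0.0468 = 0.11023.
CI: 0.3981 ± 0.11023 → (0.288, 0.508).

(0.288, 0.508)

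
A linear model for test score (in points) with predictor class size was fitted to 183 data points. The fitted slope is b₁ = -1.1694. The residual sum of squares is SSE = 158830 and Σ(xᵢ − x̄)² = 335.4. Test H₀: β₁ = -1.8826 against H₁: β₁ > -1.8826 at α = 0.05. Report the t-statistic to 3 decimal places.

t = 0.441

MSE = SSE/(n − 2) = 158830/181 = 877.514.
SE(b₁) = √(MSE/Sₓₓ) = √(877.514/335.4) = 1.6175.
t = (-1.1694 − (-1.8826)) / 1.6175 = 0.441.
df = n − 2 = 181.
One-sided p ≈ 0.3299, which is ≥ 0.05, so fail to reject H₀.
The data do not give significant evidence that the true slope on class size exceeds -1.8826 points per unit.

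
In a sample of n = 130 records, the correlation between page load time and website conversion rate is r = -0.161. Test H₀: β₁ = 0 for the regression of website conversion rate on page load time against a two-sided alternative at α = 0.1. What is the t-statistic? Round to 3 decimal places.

t = -1.846

t = r·√(n − 2)/√(1 − r²) = -0.161·√128/√0.974079 = -1.846.
df = n − 2 = 128.
Two-sided p ≈ 0.0673, which is < 0.1, so reject H₀.
There is evidence of a linear association between page load time and website conversion rate.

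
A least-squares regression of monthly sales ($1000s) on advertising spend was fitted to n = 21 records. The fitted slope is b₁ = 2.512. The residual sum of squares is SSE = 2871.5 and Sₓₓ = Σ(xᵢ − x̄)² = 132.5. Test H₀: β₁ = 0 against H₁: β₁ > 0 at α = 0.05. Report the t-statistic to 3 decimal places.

t = 2.352

MSE = SSE/(n − 2) = 2871.5/19 = 151.132.
SE(b₁) = √(MSE/Sₓₓ) = √(151.132/132.5) = 1.068.
t = 2.512 / 1.068 = 2.352.
df = n − 2 = 19.
One-sided p ≈ 0.0148, which is < 0.05, so reject H₀.
There is evidence that the true slope on advertising spend is positive.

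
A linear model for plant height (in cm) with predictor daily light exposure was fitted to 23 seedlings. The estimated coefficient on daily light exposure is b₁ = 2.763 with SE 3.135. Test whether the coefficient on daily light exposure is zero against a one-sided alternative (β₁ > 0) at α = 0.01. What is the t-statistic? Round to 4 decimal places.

t = 0.8813

H₀: β₁ = 0 vs H₁: β₁ > 0.
t = (b₁ − β₁⁰)/SE = 2.763 / 3.135 = 0.8813.
df = n − 2 = 23 − 2 = 21.
One-sided p ≈ 0.1941, which is ≥ 0.01, so fail to reject H₀.
The data do not give significant evidence that the true slope on daily light exposure is positive.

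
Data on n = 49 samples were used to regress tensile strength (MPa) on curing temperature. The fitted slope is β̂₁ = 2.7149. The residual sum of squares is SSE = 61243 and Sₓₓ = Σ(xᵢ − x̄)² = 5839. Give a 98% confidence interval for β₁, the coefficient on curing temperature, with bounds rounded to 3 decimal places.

(1.577, 3.853)

MSE = SSE/(n − 2) = 61243/47 = 1303.04.
SE(β̂₁) = √(MSE/Sₓₓ) = √(1303.04/5839) = 0.4724.
df = n − 2 = 47.
t* = t_{0.01, 47} = 2.408345.
Margin = t* × SE = 2.408345 × 0.4724 = 1.13770.
CI: 2.7149 ± 1.13770 → (1.577, 3.853).
With 98% confidence, each one-unit increase in curing temperature is associated with a change of between 1.577 and 3.853 MPa in tensile strength.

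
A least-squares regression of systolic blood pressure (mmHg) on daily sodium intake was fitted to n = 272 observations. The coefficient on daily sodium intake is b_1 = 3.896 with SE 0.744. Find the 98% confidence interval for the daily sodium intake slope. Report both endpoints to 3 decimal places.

(2.155, 5.637)

df = n − 2 = 272 − 2 = 270.
t* = t_{0.01, 270} = 2.340238.
Margin = t* × SE = 2.340238 × 0.744 = 1.74114.
CI: 3.896 ± 1.74114 → (2.155, 5.637).
With 98% confidence, each one-unit increase in daily sodium intake is associated with a change of between 2.155 and 5.637 mmHg in systolic blood pressure.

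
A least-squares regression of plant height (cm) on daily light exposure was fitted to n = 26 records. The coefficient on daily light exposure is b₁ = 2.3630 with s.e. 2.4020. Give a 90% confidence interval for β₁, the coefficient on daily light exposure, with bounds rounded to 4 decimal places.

(-1.7465, 6.4725)

df = n − 2 = 26 − 2 = 24.
t* = t_{0.05, 24} = 1.710882.
Margin = t* × SE = 1.710882 × 2.4020 = 4.109539.
CI: 2.3630 ± 4.109539 → (-1.7465, 6.4725).
With 90% confidence, each one-unit increase in daily light exposure is associated with a change of between -1.7465 and 6.4725 cm in plant height.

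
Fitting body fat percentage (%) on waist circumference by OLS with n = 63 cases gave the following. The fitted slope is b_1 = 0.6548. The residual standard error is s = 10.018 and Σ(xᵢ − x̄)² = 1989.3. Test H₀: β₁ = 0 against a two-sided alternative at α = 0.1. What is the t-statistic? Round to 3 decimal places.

t = 2.915

SE(b_1) = s/√Sₓₓ = 10.018/√1989.3 = 0.224611.
t = 0.6548 / 0.224611 = 2.915.
df = n − 2 = 61.
Two-sided p ≈ 0.0050, which is < 0.1, so reject H₀.
There is evidence that waist circumference is associated with body fat percentage.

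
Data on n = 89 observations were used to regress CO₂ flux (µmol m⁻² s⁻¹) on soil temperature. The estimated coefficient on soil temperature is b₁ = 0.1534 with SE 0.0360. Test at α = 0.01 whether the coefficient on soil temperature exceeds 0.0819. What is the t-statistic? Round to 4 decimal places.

t = 1.9861

H₀: β₁ = 0.0819 vs H₁: β₁ > 0.0819.
t = (b₁ − β₁⁰)/SE = (0.1534 − 0.0819) / 0.0360 = 1.9861.
df = n − 2 = 89 − 2 = 87.
One-sided p ≈ 0.0251, which is ≥ 0.01, so fail to reject H₀.
The data do not give significant evidence that the true slope on soil temperature exceeds 0.0819 µmol m⁻² s⁻¹ per unit.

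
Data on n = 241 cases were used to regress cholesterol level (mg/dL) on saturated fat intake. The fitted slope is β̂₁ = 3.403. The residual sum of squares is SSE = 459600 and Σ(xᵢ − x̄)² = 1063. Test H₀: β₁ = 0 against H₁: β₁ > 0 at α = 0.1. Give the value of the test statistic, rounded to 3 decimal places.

MSE = SSE/(n − 2) = 459600/239 = 1923.01.
SE(β̂₁) = √(MSE/Sₓₓ) = √(1923.01/1063) = 1.34501.
t = 3.403 / 1.34501 = 2.530.
df = n − 2 = 239.
One-sided p ≈ 0.0060, which is < 0.1, so reject H₀.
There is evidence that the true slope on saturated fat intake is positive.

t = 2.530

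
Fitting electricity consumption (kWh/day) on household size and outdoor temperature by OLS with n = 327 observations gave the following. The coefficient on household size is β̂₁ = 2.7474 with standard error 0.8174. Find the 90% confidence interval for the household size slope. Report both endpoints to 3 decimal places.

df = n − k − 1 = 327 − 2 − 1 = 324.
t* = t_{0.05, 324} = 1.64957.
Margin = t* × SE = 1.64957 × 0.8174 = 1.34836.
CI: 2.7474 ± 1.34836 → (1.399, 4.096).
With 90% confidence, each one-unit increase in household size is associated with a change of between 1.399 and 4.096 kWh/day in electricity consumption, holding the other predictors fixed.

(1.399, 4.096)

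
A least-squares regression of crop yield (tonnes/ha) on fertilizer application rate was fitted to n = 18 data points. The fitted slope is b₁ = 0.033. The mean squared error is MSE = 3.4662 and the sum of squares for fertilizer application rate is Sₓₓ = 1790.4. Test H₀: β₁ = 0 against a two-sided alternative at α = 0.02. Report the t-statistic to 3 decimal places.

SE(b₁) = √(MSE/Sₓₓ) = √(3.4662/1790.4) = 0.0439999.
t = 0.033 / 0.0439999 = 0.750.
df = n − 2 = 16.
Two-sided p ≈ 0.4641, which is ≥ 0.02, so fail to reject H₀.
The data do not give significant evidence of an association between fertilizer application rate and crop yield.

t = 0.750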